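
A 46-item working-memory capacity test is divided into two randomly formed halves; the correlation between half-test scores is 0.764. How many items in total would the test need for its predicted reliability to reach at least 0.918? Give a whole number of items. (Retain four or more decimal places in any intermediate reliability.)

Corrected full-test reliability: r_full = 2 × 0.764 / (1 + 0.764) ≈ 0.8662
Solve Spearman-Brown for n: n = 0.918(1 − 0.8662) / [0.8662(1 − 0.918)] = 1.7293
Items = 1.7293 × 46 ≈ 79.55 → 80

80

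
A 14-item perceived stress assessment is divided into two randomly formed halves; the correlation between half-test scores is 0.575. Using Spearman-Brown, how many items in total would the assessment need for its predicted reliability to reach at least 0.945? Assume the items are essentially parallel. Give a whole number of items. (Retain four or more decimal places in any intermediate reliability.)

89

r_full = 2(0.575)/(1 + 0.575) = 0.7302
n = r_tgt(1 − r_full) / [r_full(1 − r_tgt)] = 0.945 × 0.2698 / (0.7302 × 0.055) ≈ 6.3485
Items = 6.3485 × 14 ≈ 88.88 → 89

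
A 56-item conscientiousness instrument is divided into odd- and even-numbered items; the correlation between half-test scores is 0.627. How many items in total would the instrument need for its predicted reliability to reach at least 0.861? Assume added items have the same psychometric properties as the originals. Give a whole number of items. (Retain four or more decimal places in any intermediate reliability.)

r_full = 2(0.627)/(1 + 0.627) = 0.7707
n = r_tgt(1 − r_full) / [r_full(1 − r_tgt)] = 0.861 × 0.2293 / (0.7707 × 0.139) ≈ 1.8429
Required items = 1.8429 × 56 = 103.20, so 104 items.

104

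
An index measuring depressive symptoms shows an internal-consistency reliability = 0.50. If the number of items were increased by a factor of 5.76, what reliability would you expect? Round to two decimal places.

0.85

r_new = 5.76·0.50 / [1 + (5.76 − 1)·0.50]
r_new = 2.8800 / 3.3800 ≈ 0.8521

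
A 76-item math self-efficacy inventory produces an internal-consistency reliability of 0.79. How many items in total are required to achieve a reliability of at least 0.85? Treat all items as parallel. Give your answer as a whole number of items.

115

n = 0.85(1 − 0.79) / [0.79(1 − 0.85)]
  = 0.1785 / 0.1185 = 1.5063
So the test needs 1.5063 × 76 ≈ 114.48 items; rounding up, 115.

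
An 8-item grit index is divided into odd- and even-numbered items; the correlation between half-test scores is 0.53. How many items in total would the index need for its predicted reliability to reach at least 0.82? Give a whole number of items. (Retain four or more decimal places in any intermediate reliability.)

Corrected full-test reliability: r_full = 2 × 0.53 / (1 + 0.53) ≈ 0.6928
n = r_tgt(1 − r_full) / [r_full(1 − r_tgt)] = 0.82 × 0.3072 / (0.6928 × 0.18) ≈ 2.0200
Items = 2.0200 × 8 ≈ 16.16 → 17

17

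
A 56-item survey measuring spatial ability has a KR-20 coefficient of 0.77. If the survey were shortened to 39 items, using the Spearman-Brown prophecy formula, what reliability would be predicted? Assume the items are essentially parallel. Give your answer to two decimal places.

0.70

The new length is 39/56 = 0.6964 times the old.
Apply the Spearman-Brown prophecy formula, r' = nr / [1 + (n − 1)r]:
r_new = (0.6964 × 0.77) / (1 + (0.6964 − 1) × 0.77)
r_new = 0.5362 / 0.7662 ≈ 0.6998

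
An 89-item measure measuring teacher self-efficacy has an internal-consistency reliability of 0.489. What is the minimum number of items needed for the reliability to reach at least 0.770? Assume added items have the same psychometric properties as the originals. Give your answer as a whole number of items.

312

n = 0.770(1 − 0.489) / [0.489(1 − 0.770)]
n = 0.393470 / 0.112470 ≈ 3.4984
Items needed = n × 89 = 3.4984 × 89 ≈ 311.36 → round up to 312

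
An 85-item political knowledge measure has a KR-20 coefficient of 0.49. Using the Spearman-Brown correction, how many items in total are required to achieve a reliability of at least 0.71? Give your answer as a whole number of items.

217

n = [0.71 × 0.51] / [0.49 × 0.29]
n = 0.3621 / 0.1421 ≈ 2.5482
2.5482 × 85 = 216.60 → 217 items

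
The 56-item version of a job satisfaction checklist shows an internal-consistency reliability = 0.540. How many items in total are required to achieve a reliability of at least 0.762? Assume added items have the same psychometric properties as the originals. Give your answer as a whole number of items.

Rearranging the Spearman-Brown formula for n,
n = r_target (1 − r_old) / [ r_old (1 − r_target) ]
n = 0.762 × (1 − 0.540) / [ 0.540 × (1 − 0.762) ]
n = 0.350520 / 0.128520 ≈ 2.7274
2.7274 × 56 = 152.73 → 153 items

153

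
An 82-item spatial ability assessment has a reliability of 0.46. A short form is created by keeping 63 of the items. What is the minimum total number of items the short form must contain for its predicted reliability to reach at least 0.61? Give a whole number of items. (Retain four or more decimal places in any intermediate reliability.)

151

Short-form reliability: n = 63/82 = 0.7683; r_63 = n·r/(1+(n−1)r) ≈ 0.3956
Then solve for n' with r_old = 0.3956, r_target = 0.61: n' = 0.61(1 − 0.3956)/[0.3956(1 − 0.61)] = 2.3896
Total items = 2.3896 × 63 = 150.54, rounded up to 151.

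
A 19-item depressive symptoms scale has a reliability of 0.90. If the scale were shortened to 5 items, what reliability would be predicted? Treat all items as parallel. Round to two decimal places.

n = 5/19 = 0.2632
r_new = (0.2632 × 0.90) / (1 + (0.2632 − 1) × 0.90)
     = 0.2369 / 0.3369 = 0.7032

0.70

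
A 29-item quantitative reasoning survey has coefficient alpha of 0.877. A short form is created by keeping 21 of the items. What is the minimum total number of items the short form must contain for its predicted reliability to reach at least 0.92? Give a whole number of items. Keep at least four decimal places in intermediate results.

47

Short-form reliability: n = 21/29 = 0.7241; r_21 = n·r/(1+(n−1)r) ≈ 0.8377
Then solve for n' with r_old = 0.8377, r_target = 0.92: n' = 0.92(1 − 0.8377)/[0.8377(1 − 0.92)] = 2.2281
Total items = 2.2281 × 21 = 46.79, rounded up to 47.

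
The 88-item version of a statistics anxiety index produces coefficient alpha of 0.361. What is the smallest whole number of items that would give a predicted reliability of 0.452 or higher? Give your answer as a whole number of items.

Spearman-Brown solved for the length factor n:
n = r*(1 − r) / [ r (1 − r*) ]
n = 0.452 × (1 − 0.361) / [ 0.361 × (1 − 0.452) ]
  = 0.288828 / 0.197828 = 1.4600
So the test needs 1.4600 × 88 ≈ 128.48 items; rounding up, 129.

129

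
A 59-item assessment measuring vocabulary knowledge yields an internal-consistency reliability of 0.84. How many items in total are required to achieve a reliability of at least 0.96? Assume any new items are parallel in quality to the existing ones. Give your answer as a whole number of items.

n = [0.96 × 0.16] / [0.84 × 0.04]
  = 0.1536 / 0.0336 = 4.5714
4.5714 × 59 = 269.71 → 270 items

270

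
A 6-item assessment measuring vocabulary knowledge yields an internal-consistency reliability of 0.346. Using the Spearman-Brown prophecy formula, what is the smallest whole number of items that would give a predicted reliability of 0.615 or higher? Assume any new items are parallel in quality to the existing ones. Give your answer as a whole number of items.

n = [0.615 × 0.654] / [0.346 × 0.385]
n = 0.402210 / 0.133210 ≈ 3.0194
Items needed = n × 6 = 3.0194 × 6 ≈ 18.12 → round up to 19

19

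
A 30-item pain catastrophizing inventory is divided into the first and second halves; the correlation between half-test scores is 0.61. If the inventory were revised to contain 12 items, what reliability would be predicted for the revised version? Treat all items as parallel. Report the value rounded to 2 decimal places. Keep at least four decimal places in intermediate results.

0.56

Full-test reliability from the split-half r: r_full = 2(0.61)/(1 + 0.61) = 0.7578
Then adjust to 12 items: n = 12/30 = 0.4000
r_new = n·r_full / (1 + (n − 1)·r_full) = 0.3031 / 0.5453 ≈ 0.5558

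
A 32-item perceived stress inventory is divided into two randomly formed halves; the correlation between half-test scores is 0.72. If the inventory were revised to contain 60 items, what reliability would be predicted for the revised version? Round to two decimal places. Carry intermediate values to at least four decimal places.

0.91

Full-test reliability from the split-half r: r_full = 2(0.72)/(1 + 0.72) = 0.8372
Then adjust to 60 items: n = 60/32 = 1.8750
r_new = n·r_full / (1 + (n − 1)·r_full) = 1.5698 / 1.7326 ≈ 0.9060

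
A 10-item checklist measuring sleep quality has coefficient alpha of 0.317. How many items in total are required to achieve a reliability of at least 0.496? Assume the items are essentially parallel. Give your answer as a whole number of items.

n = [0.496 × 0.683] / [0.317 × 0.504]
  = 0.338768 / 0.159768 = 2.1204
Items needed = n × 10 = 2.1204 × 10 ≈ 21.20 → round up to 22

22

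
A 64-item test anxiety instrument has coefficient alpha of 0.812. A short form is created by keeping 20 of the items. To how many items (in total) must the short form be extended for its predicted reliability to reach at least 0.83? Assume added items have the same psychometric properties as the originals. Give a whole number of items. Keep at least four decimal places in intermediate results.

First, r for the 20-item form: n = 20/64 = 0.3125, so r_20 = 0.3125·0.812/(1 + (0.3125 − 1)·0.812) = 0.5744
Length factor from the short form to reach 0.83: n' = 0.83(1 − 0.5744) / [0.5744(1 − 0.83)] ≈ 3.6176
Items = 3.6176 × 20 ≈ 72.35 → 73

73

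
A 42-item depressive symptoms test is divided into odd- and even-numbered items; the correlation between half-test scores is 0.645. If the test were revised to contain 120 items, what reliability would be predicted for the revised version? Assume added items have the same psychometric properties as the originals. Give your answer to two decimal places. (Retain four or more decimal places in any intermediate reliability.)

First correct the split-half correlation to full-test reliability: r_full = 2 × 0.645 / (1 + 0.645) ≈ 0.7842
Length factor from 42 to 120 items: n = 120/42 = 2.8571
r_new = n·r_full / (1 + (n − 1)·r_full) = 2.2405 / 2.4563 ≈ 0.9121

0.91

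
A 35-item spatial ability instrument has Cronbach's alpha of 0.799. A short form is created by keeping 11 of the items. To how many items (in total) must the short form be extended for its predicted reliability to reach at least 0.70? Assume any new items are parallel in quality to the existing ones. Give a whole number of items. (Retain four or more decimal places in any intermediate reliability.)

21

First, r for the 11-item form: n = 11/35 = 0.3143, so r_11 = 0.3143·0.799/(1 + (0.3143 − 1)·0.799) = 0.5554
Length factor from the short form to reach 0.70: n' = 0.70(1 − 0.5554) / [0.5554(1 − 0.70)] ≈ 1.8678
Items = 1.8678 × 11 ≈ 20.55 → 21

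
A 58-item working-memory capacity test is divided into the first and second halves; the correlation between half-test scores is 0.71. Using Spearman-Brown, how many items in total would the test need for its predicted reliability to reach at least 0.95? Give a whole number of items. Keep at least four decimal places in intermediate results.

r_full = 2(0.71)/(1 + 0.71) = 0.8304
n = r_tgt(1 − r_full) / [r_full(1 − r_tgt)] = 0.95 × 0.1696 / (0.8304 × 0.05) ≈ 3.8805
Required items = 3.8805 × 58 = 225.07, so 226 items.

226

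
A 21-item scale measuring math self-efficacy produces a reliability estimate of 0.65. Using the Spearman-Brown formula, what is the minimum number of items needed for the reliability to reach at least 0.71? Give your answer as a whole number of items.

28

n = 0.71 × (1 − 0.65) / [ 0.65 × (1 − 0.71) ]
  = 0.2485 / 0.1885 = 1.3183
1.3183 × 21 = 27.68 → 28 items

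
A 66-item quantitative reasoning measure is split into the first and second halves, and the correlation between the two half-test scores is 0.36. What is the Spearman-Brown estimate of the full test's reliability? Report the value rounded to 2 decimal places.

0.53

r_full = 2r_hh / (1 + r_hh) = 2 × 0.36 / (1 + 0.36)
       = 0.7200 / 1.3600 = 0.5294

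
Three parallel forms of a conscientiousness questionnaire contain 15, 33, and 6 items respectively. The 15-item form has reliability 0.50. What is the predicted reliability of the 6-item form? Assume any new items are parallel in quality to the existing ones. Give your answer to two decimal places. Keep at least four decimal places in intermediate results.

0.29

Only the ratio of lengths matters: n = 6/15 = 0.4000
r_{6} = n·r / (1 + (n − 1)·r) = 0.2000 / 0.7000 ≈ 0.2857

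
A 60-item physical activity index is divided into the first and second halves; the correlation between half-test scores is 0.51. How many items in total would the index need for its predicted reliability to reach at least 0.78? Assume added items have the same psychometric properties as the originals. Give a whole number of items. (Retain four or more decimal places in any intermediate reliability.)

103

Corrected full-test reliability: r_full = 2 × 0.51 / (1 + 0.51) ≈ 0.6755
Solve Spearman-Brown for n: n = 0.78(1 − 0.6755) / [0.6755(1 − 0.78)] = 1.7032
Items = 1.7032 × 60 ≈ 102.19 → 103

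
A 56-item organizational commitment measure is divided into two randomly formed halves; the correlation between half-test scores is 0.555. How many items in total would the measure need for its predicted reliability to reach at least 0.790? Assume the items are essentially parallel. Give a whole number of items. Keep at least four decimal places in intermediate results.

85

r_full = 2(0.555)/(1 + 0.555) = 0.7138
n = r_tgt(1 − r_full) / [r_full(1 − r_tgt)] = 0.790 × 0.2862 / (0.7138 × 0.210) ≈ 1.5083
Items = 1.5083 × 56 ≈ 84.46 → 85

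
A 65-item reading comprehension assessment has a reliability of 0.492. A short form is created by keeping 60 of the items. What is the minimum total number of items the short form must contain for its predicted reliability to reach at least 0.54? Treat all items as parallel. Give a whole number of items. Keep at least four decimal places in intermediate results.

79

Short-form reliability: n = 60/65 = 0.9231; r_60 = n·r/(1+(n−1)r) ≈ 0.4720
Then solve for n' with r_old = 0.4720, r_target = 0.54: n' = 0.54(1 − 0.4720)/[0.4720(1 − 0.54)] = 1.3132
Total items = 1.3132 × 60 = 78.79, rounded up to 79.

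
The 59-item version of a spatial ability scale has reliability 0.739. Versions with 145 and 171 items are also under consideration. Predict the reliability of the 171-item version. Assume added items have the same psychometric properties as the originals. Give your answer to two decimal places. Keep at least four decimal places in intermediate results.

Only the ratio of lengths matters: n = 171/59 = 2.8983
r_{171} = n·r / (1 + (n − 1)·r) = 2.1418 / 2.4028 ≈ 0.8914

0.89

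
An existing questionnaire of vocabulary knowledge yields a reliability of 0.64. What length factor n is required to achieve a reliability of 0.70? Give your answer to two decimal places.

Rearranging the Spearman-Brown formula for n,
n = r*(1 − r) / [ r (1 − r*) ]
n = [0.70 × 0.36] / [0.64 × 0.30]
  = 0.2520 / 0.1920 = 1.3125

1.31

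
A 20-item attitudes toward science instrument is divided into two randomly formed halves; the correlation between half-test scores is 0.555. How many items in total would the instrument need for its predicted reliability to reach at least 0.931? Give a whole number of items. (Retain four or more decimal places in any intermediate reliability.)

109

r_full = 2(0.555)/(1 + 0.555) = 0.7138
Solve Spearman-Brown for n: n = 0.931(1 − 0.7138) / [0.7138(1 − 0.931)] = 5.4100
Items = 5.4100 × 20 ≈ 108.20 → 109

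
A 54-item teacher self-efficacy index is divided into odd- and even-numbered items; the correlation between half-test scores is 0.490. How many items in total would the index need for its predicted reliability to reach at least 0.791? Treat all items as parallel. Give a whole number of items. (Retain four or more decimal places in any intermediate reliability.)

r_full = 2(0.490)/(1 + 0.490) = 0.6577
Solve Spearman-Brown for n: n = 0.791(1 − 0.6577) / [0.6577(1 − 0.791)] = 1.9697
Items = 1.9697 × 54 ≈ 106.36 → 107

107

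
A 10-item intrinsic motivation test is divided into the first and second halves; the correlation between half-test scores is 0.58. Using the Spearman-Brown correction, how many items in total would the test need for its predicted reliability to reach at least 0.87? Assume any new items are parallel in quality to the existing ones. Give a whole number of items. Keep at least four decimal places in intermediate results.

25

r_full = 2(0.58)/(1 + 0.58) = 0.7342
Solve Spearman-Brown for n: n = 0.87(1 − 0.7342) / [0.7342(1 − 0.87)] = 2.4228
Required items = 2.4228 × 10 = 24.23, so 25 items.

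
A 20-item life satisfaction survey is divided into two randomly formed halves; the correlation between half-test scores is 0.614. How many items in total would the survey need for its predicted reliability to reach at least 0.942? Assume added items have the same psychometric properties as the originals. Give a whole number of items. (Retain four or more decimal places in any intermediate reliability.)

103

Corrected full-test reliability: r_full = 2 × 0.614 / (1 + 0.614) ≈ 0.7608
n = r_tgt(1 − r_full) / [r_full(1 − r_tgt)] = 0.942 × 0.2392 / (0.7608 × 0.058) ≈ 5.1064
Items = 5.1064 × 20 ≈ 102.13 → 103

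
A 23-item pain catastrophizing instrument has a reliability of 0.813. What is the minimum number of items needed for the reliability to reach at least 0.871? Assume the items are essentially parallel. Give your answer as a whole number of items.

Spearman-Brown solved for the length factor n:
n = r*(1 − r) / [ r (1 − r*) ]
n = [0.871 × 0.187] / [0.813 × 0.129]
  = 0.162877 / 0.104877 = 1.5530
So the test needs 1.5530 × 23 ≈ 35.72 items; rounding up, 36.

36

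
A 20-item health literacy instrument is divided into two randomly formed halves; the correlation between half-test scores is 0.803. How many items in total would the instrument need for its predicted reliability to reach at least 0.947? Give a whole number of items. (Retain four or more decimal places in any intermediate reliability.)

r_full = 2(0.803)/(1 + 0.803) = 0.8907
Solve Spearman-Brown for n: n = 0.947(1 − 0.8907) / [0.8907(1 − 0.947)] = 2.1926
Items = 2.1926 × 20 ≈ 43.85 → 44

44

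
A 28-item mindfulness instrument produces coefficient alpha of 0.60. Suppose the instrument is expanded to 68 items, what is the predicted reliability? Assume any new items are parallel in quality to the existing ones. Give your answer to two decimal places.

0.78

Length ratio n = 68/28 = 2.4286
Apply the Spearman-Brown prophecy formula, r' = nr / [1 + (n − 1)r]:
r_new = (2.4286 × 0.60) / (1 + (2.4286 − 1) × 0.60)
r_new = 1.4572 / 1.8572 ≈ 0.7846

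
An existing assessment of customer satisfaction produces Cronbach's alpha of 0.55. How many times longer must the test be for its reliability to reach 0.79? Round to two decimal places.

Spearman-Brown solved for the length factor n:
n = r*(1 − r) / [ r (1 − r*) ]
n = 0.79(1 − 0.55) / [0.55(1 − 0.79)]
  = 0.3555 / 0.1155 = 3.0779

3.08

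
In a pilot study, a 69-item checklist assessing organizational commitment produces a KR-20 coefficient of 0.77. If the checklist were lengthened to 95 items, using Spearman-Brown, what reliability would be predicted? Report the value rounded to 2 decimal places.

The new length is 95/69 = 1.3768 times the old.
r_new = 1.3768·0.77 / [1 + (1.3768 − 1)·0.77]
r_new = 1.0601 / 1.2901 ≈ 0.8217

0.82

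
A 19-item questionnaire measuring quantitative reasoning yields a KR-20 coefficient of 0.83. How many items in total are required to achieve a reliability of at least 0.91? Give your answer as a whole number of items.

Rearranging the Spearman-Brown formula for n,
n = r_target (1 − r_old) / [ r_old (1 − r_target) ]
n = [0.91 × 0.17] / [0.83 × 0.09]
  = 0.1547 / 0.0747 = 2.0710
So the test needs 2.0710 × 19 ≈ 39.35 items; rounding up, 40.

40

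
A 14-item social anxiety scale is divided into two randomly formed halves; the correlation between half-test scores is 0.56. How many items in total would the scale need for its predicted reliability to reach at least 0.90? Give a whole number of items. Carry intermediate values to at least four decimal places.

50

r_full = 2(0.56)/(1 + 0.56) = 0.7179
Solve Spearman-Brown for n: n = 0.90(1 − 0.7179) / [0.7179(1 − 0.90)] = 3.5366
Items = 3.5366 × 14 ≈ 49.51 → 50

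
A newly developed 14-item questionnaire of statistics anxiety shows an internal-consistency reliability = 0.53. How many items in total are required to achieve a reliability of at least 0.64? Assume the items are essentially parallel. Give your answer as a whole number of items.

n = [0.64 × 0.47] / [0.53 × 0.36]
  = 0.3008 / 0.1908 = 1.5765
1.5765 × 14 = 22.07 → 23 items

23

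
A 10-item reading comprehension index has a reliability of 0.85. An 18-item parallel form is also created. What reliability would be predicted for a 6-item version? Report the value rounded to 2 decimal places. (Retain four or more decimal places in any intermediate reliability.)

Only the ratio of lengths matters: n = 6/10 = 0.6000
r_{6} = n·r / (1 + (n − 1)·r) = 0.5100 / 0.6600 ≈ 0.7727

0.77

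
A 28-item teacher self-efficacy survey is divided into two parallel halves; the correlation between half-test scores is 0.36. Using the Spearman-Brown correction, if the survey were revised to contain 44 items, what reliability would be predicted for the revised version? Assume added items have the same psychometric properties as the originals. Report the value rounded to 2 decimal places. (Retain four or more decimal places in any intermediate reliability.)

Full-test reliability from the split-half r: r_full = 2(0.36)/(1 + 0.36) = 0.5294
Then adjust to 44 items: n = 44/28 = 1.5714
r_new = n·r_full / (1 + (n − 1)·r_full) = 0.8319 / 1.3025 ≈ 0.6387

0.64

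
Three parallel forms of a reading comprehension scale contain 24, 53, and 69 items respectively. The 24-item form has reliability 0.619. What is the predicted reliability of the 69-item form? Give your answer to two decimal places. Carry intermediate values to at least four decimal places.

0.82

Only the ratio of lengths matters: n = 69/24 = 2.8750
r_{69} = n·r / (1 + (n − 1)·r) = 1.7796 / 2.1606 ≈ 0.8237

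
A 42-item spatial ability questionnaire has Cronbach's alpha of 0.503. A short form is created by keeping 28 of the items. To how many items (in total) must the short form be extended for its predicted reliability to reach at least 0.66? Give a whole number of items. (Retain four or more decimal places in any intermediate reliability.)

81

Short-form reliability: n = 28/42 = 0.6667; r_28 = n·r/(1+(n−1)r) ≈ 0.4029
Then solve for n' with r_old = 0.4029, r_target = 0.66: n' = 0.66(1 − 0.4029)/[0.4029(1 − 0.66)] = 2.8768
Items = 2.8768 × 28 ≈ 80.55 → 81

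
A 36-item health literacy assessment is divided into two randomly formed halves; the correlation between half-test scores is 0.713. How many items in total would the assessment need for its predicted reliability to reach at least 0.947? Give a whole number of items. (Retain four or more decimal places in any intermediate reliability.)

r_full = 2(0.713)/(1 + 0.713) = 0.8325
n = r_tgt(1 − r_full) / [r_full(1 − r_tgt)] = 0.947 × 0.1675 / (0.8325 × 0.053) ≈ 3.5950
Items = 3.5950 × 36 ≈ 129.42 → 130

130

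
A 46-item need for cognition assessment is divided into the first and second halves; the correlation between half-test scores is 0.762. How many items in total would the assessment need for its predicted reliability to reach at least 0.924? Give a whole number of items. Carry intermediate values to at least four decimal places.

Corrected full-test reliability: r_full = 2 × 0.762 / (1 + 0.762) ≈ 0.8649
n = r_tgt(1 − r_full) / [r_full(1 − r_tgt)] = 0.924 × 0.1351 / (0.8649 × 0.076) ≈ 1.8991
Required items = 1.8991 × 46 = 87.36, so 88 items.

88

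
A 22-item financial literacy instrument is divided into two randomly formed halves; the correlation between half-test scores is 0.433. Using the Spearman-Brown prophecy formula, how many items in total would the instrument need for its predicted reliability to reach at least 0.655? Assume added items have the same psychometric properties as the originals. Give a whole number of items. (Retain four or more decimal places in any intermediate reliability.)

Corrected full-test reliability: r_full = 2 × 0.433 / (1 + 0.433) ≈ 0.6043
n = r_tgt(1 − r_full) / [r_full(1 − r_tgt)] = 0.655 × 0.3957 / (0.6043 × 0.345) ≈ 1.2432
Required items = 1.2432 × 22 = 27.35, so 28 items.

28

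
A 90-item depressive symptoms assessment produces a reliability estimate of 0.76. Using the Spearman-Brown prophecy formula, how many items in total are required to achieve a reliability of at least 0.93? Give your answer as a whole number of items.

378

n = 0.93(1 − 0.76) / [0.76(1 − 0.93)]
n = 0.2232 / 0.0532 ≈ 4.1955
4.1955 × 90 = 377.60 → 378 items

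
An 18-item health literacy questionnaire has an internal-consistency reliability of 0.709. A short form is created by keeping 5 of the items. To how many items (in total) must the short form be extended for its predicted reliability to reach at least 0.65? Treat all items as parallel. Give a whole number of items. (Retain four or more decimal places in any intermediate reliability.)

First, r for the 5-item form: n = 5/18 = 0.2778, so r_5 = 0.2778·0.709/(1 + (0.2778 − 1)·0.709) = 0.4036
Length factor from the short form to reach 0.65: n' = 0.65(1 − 0.4036) / [0.4036(1 − 0.65)] ≈ 2.7443
Total items = 2.7443 × 5 = 13.72, rounded up to 14.

14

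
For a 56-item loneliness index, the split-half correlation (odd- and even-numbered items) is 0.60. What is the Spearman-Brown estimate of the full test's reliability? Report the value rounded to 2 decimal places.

0.75

The full test is twice the length of either half (n = 2).
r_full = 2(0.60) / (1 + 0.60)
r_full = 1.2000 / 1.6000 ≈ 0.7500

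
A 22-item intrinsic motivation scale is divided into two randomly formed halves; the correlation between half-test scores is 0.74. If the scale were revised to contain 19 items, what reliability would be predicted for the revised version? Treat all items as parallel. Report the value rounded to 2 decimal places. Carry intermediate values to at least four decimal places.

Full-test reliability from the split-half r: r_full = 2(0.74)/(1 + 0.74) = 0.8506
Length factor from 22 to 19 items: n = 19/22 = 0.8636
r_new = n·r_full / (1 + (n − 1)·r_full) = 0.7346 / 0.8840 ≈ 0.8310

0.83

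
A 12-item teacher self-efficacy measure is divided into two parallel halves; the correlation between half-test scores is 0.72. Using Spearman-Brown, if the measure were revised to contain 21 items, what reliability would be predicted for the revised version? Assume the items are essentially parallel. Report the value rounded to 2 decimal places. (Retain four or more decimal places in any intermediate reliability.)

0.90

First correct the split-half correlation to full-test reliability: r_full = 2 × 0.72 / (1 + 0.72) ≈ 0.8372
Length factor from 12 to 21 items: n = 21/12 = 1.7500
r_new = n·r_full / (1 + (n − 1)·r_full) = 1.4651 / 1.6279 ≈ 0.9000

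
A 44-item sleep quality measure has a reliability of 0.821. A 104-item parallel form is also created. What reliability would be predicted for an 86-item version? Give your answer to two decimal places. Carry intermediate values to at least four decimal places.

0.90

Only the ratio of lengths matters: n = 86/44 = 1.9545
r_{86} = n·r / (1 + (n − 1)·r) = 1.6046 / 1.7836 ≈ 0.8996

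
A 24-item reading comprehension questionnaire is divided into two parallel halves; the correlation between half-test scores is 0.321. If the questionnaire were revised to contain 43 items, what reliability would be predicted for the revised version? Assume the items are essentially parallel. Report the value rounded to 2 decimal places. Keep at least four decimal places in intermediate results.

0.63

First correct the split-half correlation to full-test reliability: r_full = 2 × 0.321 / (1 + 0.321) ≈ 0.4860
Length factor from 24 to 43 items: n = 43/24 = 1.7917
r_new = n·r_full / (1 + (n − 1)·r_full) = 0.8708 / 1.3848 ≈ 0.6288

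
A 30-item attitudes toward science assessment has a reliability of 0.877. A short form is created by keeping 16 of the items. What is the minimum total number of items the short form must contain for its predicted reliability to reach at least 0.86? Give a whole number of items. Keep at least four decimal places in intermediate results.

26

First, r for the 16-item form: n = 16/30 = 0.5333, so r_16 = 0.5333·0.877/(1 + (0.5333 − 1)·0.877) = 0.7918
Length factor from the short form to reach 0.86: n' = 0.86(1 − 0.7918) / [0.7918(1 − 0.86)] ≈ 1.6152
Items = 1.6152 × 16 ≈ 25.84 → 26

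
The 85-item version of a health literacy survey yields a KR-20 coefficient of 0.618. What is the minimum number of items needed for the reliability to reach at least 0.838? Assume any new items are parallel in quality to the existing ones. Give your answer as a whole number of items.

n = [0.838 × 0.382] / [0.618 × 0.162]
n = 0.320116 / 0.100116 ≈ 3.1975
Items needed = n × 85 = 3.1975 × 85 ≈ 271.79 → round up to 272

272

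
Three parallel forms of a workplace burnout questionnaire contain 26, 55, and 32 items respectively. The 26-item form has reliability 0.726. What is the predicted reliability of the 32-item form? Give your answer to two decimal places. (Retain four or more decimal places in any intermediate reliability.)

The 55-item form is not needed; work directly from the 26-item form with n = 32/26 = 1.2308.
r_{32} = n·r / (1 + (n − 1)·r) = 0.8936 / 1.1676 ≈ 0.7653

0.77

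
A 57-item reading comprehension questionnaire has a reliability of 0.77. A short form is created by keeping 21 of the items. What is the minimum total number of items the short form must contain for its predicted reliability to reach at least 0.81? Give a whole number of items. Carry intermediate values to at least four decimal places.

First, r for the 21-item form: n = 21/57 = 0.3684, so r_21 = 0.3684·0.77/(1 + (0.3684 − 1)·0.77) = 0.5522
Then solve for n' with r_old = 0.5522, r_target = 0.81: n' = 0.81(1 − 0.5522)/[0.5522(1 − 0.81)] = 3.4572
Total items = 3.4572 × 21 = 72.60, rounded up to 73.

73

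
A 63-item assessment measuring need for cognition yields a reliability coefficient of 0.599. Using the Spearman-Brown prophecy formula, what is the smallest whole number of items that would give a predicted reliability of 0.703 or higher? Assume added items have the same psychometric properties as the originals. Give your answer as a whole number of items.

100

n = 0.703(1 − 0.599) / [0.599(1 − 0.703)]
  = 0.281903 / 0.177903 = 1.5846
Items needed = n × 63 = 1.5846 × 63 ≈ 99.83 → round up to 100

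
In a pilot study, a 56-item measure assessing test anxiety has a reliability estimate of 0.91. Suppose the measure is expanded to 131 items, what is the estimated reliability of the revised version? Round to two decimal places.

0.96

n = 131/56 = 2.3393
By Spearman-Brown, r_new = n r / (1 + (n − 1) r).
r_new = 2.3393·0.91 / [1 + (2.3393 − 1)·0.91]
     = 2.1288 / 2.2188 = 0.9594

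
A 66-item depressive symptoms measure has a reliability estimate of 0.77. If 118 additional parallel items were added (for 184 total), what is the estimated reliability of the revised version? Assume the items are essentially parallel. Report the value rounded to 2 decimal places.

Length ratio n = 184/66 = 2.7879
r_new = 2.7879·0.77 / [1 + (2.7879 − 1)·0.77]
     = 2.1467 / 2.3767 = 0.9032

0.90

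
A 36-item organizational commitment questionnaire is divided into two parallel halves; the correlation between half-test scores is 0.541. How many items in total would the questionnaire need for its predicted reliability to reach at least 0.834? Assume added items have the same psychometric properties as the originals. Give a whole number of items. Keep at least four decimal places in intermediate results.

77

r_full = 2(0.541)/(1 + 0.541) = 0.7021
Solve Spearman-Brown for n: n = 0.834(1 − 0.7021) / [0.7021(1 − 0.834)] = 2.1317
Required items = 2.1317 × 36 = 76.74, so 77 items.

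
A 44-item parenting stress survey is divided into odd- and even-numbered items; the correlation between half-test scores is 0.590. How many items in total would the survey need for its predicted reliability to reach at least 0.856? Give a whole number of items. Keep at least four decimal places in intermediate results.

91

r_full = 2(0.590)/(1 + 0.590) = 0.7421
n = r_tgt(1 − r_full) / [r_full(1 − r_tgt)] = 0.856 × 0.2579 / (0.7421 × 0.144) ≈ 2.0659
Items = 2.0659 × 44 ≈ 90.90 → 91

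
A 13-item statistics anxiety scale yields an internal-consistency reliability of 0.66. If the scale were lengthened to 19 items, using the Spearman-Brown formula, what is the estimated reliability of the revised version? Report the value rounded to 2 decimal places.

n = 19/13 = 1.4615
r_new = 1.4615·0.66 / [1 + (1.4615 − 1)·0.66]
     = 0.9646 / 1.3046 = 0.7394

0.74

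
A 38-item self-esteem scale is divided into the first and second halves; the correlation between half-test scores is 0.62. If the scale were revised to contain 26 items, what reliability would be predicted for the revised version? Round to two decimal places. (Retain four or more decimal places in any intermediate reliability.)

Spearman-Brown correction (n = 2): r_full = 2·0.62/(1 + 0.62) = 0.7654
Length factor from 38 to 26 items: n = 26/38 = 0.6842
r_new = n·r_full / (1 + (n − 1)·r_full) = 0.5237 / 0.7583 ≈ 0.6906

0.69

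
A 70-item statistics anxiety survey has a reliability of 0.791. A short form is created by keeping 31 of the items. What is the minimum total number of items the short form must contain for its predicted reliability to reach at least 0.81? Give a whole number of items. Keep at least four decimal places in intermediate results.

79

Short-form reliability: n = 31/70 = 0.4429; r_31 = n·r/(1+(n−1)r) ≈ 0.6263
Length factor from the short form to reach 0.81: n' = 0.81(1 − 0.6263) / [0.6263(1 − 0.81)] ≈ 2.5437
Items = 2.5437 × 31 ≈ 78.85 → 79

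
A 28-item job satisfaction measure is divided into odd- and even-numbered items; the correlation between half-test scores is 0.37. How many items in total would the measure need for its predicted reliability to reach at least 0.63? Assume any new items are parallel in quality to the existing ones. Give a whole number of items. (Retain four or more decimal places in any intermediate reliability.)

41

Corrected full-test reliability: r_full = 2 × 0.37 / (1 + 0.37) ≈ 0.5401
n = r_tgt(1 − r_full) / [r_full(1 − r_tgt)] = 0.63 × 0.4599 / (0.5401 × 0.37) ≈ 1.4499
Required items = 1.4499 × 28 = 40.60, so 41 items.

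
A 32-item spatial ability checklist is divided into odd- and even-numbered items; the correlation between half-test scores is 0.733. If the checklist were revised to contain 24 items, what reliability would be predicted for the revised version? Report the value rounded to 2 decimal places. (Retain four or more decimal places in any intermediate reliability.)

First correct the split-half correlation to full-test reliability: r_full = 2 × 0.733 / (1 + 0.733) ≈ 0.8459
Then adjust to 24 items: n = 24/32 = 0.7500
r_new = n·r_full / (1 + (n − 1)·r_full) = 0.6344 / 0.7885 ≈ 0.8046

0.80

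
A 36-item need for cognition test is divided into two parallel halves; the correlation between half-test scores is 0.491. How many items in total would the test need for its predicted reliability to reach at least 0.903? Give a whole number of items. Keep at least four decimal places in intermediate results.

174

r_full = 2(0.491)/(1 + 0.491) = 0.6586
n = r_tgt(1 − r_full) / [r_full(1 − r_tgt)] = 0.903 × 0.3414 / (0.6586 × 0.097) ≈ 4.8257
Required items = 4.8257 × 36 = 173.73, so 174 items.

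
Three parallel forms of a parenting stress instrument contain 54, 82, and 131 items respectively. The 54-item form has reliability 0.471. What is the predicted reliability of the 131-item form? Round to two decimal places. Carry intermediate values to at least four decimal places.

0.68

Only the ratio of lengths matters: n = 131/54 = 2.4259
r_{131} = n·r / (1 + (n − 1)·r) = 1.1426 / 1.6716 ≈ 0.6835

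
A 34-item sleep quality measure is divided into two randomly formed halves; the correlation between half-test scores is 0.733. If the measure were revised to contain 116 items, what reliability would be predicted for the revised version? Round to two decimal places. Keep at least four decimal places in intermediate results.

First correct the split-half correlation to full-test reliability: r_full = 2 × 0.733 / (1 + 0.733) ≈ 0.8459
Then adjust to 116 items: n = 116/34 = 3.4118
r_new = n·r_full / (1 + (n − 1)·r_full) = 2.8860 / 3.0401 ≈ 0.9493

0.95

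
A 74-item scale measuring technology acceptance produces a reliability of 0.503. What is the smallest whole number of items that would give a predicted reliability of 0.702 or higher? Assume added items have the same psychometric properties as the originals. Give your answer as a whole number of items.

n = [0.702 × 0.497] / [0.503 × 0.298]
  = 0.348894 / 0.149894 = 2.3276
Items needed = n × 74 = 2.3276 × 74 ≈ 172.24 → round up to 173

173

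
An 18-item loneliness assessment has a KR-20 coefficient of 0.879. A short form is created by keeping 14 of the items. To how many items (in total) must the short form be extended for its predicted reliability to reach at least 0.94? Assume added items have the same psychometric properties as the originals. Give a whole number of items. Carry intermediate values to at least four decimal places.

39

Short-form reliability: n = 14/18 = 0.7778; r_14 = n·r/(1+(n−1)r) ≈ 0.8496
Then solve for n' with r_old = 0.8496, r_target = 0.94: n' = 0.94(1 − 0.8496)/[0.8496(1 − 0.94)] = 2.7734
Items = 2.7734 × 14 ≈ 38.83 → 39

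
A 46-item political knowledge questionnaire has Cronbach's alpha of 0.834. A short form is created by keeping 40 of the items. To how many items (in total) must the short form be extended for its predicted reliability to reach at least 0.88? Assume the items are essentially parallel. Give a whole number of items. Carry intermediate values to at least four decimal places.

68

Short-form reliability: n = 40/46 = 0.8696; r_40 = n·r/(1+(n−1)r) ≈ 0.8137
Length factor from the short form to reach 0.88: n' = 0.88(1 − 0.8137) / [0.8137(1 − 0.88)] ≈ 1.6790
Total items = 1.6790 × 40 = 67.16, rounded up to 68.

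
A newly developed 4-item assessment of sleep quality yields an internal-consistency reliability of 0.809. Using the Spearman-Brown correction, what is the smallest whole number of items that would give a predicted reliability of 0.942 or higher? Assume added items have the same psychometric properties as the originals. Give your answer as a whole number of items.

16

n = 0.942 × (1 − 0.809) / [ 0.809 × (1 − 0.942) ]
  = 0.179922 / 0.046922 = 3.8345
Items needed = n × 4 = 3.8345 × 4 ≈ 15.34 → round up to 16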